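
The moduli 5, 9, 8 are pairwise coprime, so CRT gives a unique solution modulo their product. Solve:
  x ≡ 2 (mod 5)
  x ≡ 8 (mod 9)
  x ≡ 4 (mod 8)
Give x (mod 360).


Moduli 5, 9, 8 are pairwise coprime; by CRT there is a unique solution modulo M = 5 · 9 · 8 = 360.
Solve pairwise, accumulating the modulus:
  Start with x ≡ 2 (mod 5).
  Combine with x ≡ 8 (mod 9): since gcd(5, 9) = 1, we get a unique residue mod 45.
    Write x = 2 + 5·t and substitute into x ≡ 8 (mod 9): 5·t ≡ 8 − 2 = 6 (mod 9).
    The inverse of 5 mod 9 is 2 (since 5·2 = 10 = 1·9 + 1), so t ≡ 2·6 = 12 ≡ 3 (mod 9).
    Then x = 2 + 5·3 = 17, valid modulo lcm(5, 9) = 45: x ≡ 17 (mod 45).
  Combine with x ≡ 4 (mod 8): since gcd(45, 8) = 1, we get a unique residue mod 360.
    Write x = 17 + 45·t and substitute into x ≡ 4 (mod 8): 45·t ≡ 4 − 17 = -13 (mod 8).
    Reduce coefficients mod 8: 5·t ≡ 3 (mod 8).
    The inverse of 5 mod 8 is 5 (since 5·5 = 25 = 3·8 + 1), so t ≡ 5·3 = 15 ≡ 7 (mod 8).
    Then x = 17 + 45·7 = 332, valid modulo lcm(45, 8) = 360: x ≡ 332 (mod 360).
Verify: 332 mod 5 = 2 ✓, 332 mod 9 = 8 ✓, 332 mod 8 = 4 ✓.

x ≡ 332 (mod 360).


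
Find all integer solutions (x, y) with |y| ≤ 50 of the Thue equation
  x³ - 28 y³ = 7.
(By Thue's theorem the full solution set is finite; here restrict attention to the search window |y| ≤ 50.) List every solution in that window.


The equation is x³ - 28y³ = 7. For fixed y, x³ = 28·y³ + 7, so a solution requires the RHS to be a perfect cube.
Strategy: iterate y from -50 to 50, compute RHS = 28·y³ + 7, and check whether it is a (positive or negative) perfect cube.
Check small values of y:
  y = 0: RHS = 7 is not a perfect cube.
  y = 1: RHS = 35 is not a perfect cube.
  y = -1: RHS = -21 is not a perfect cube.
  y = 2: RHS = 231 is not a perfect cube.
  y = -2: RHS = -217 is not a perfect cube.
  y = 3: RHS = 763 is not a perfect cube.
  y = -3: RHS = -749 is not a perfect cube.
Continuing the search up to |y| = 50 finds no solutions either.
No (x, y) in the scanned range satisfies the equation.

No integer solutions with |y| ≤ 50.


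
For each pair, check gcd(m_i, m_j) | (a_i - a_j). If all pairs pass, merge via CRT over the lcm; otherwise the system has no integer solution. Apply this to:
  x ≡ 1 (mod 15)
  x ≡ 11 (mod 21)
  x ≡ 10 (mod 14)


Moduli 15, 21, 14 are not pairwise coprime, so CRT works modulo lcm(m_i) when all pairwise compatibility conditions hold.
Pairwise compatibility: gcd(m_i, m_j) must divide a_i - a_j for every pair.
Merge one congruence at a time:
  Start: x ≡ 1 (mod 15).
  Combine with x ≡ 11 (mod 21): gcd(15, 21) = 3, and 11 - 1 = 10 is NOT divisible by 3.
    ⇒ system is inconsistent (no integer solution).

No solution (the system is inconsistent).


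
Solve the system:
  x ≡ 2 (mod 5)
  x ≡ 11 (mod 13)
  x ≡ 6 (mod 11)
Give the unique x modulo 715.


Moduli 5, 13, 11 are pairwise coprime; by CRT there is a unique solution modulo M = 5 · 13 · 11 = 715.
Solve pairwise, accumulating the modulus:
  Start with x ≡ 2 (mod 5).
  Combine with x ≡ 11 (mod 13): since gcd(5, 13) = 1, we get a unique residue mod 65.
    Write x = 2 + 5·t and substitute into x ≡ 11 (mod 13): 5·t ≡ 11 − 2 = 9 (mod 13).
    The inverse of 5 mod 13 is 8 (since 5·8 = 40 = 3·13 + 1), so t ≡ 8·9 = 72 ≡ 7 (mod 13).
    Then x = 2 + 5·7 = 37, valid modulo lcm(5, 13) = 65: x ≡ 37 (mod 65).
  Combine with x ≡ 6 (mod 11): since gcd(65, 11) = 1, we get a unique residue mod 715.
    Write x = 37 + 65·t and substitute into x ≡ 6 (mod 11): 65·t ≡ 6 − 37 = -31 (mod 11).
    Reduce coefficients mod 11: 10·t ≡ 2 (mod 11).
    The inverse of 10 mod 11 is 10 (since 10·10 = 100 = 9·11 + 1), so t ≡ 10·2 = 20 ≡ 9 (mod 11).
    Then x = 37 + 65·9 = 622, valid modulo lcm(65, 11) = 715: x ≡ 622 (mod 715).
Verify: 622 mod 5 = 2 ✓, 622 mod 13 = 11 ✓, 622 mod 11 = 6 ✓.

x ≡ 622 (mod 715).


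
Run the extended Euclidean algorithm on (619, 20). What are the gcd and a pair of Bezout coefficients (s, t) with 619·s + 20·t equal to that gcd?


Euclidean algorithm on (619, 20) — divide until remainder is 0:
  619 = 30 · 20 + 19
  20 = 1 · 19 + 1
  19 = 19 · 1 + 0
gcd(619, 20) = 1.
Track Bezout coefficients alongside the remainders: start with r₀ = 619 = a·1 + b·0 (s = 1, t = 0) and r₁ = 20 = a·0 + b·1 (s = 0, t = 1); each new remainder r_{k+1} = r_{k-1} − q_k·r_k inherits s_{k+1} = s_{k-1} − q_k·s_k, t_{k+1} = t_{k-1} − q_k·t_k, so r_k = a·s_k + b·t_k at every step:
  q = 30: r = 19, s = 1 − 30·0 = 1, t = 0 − 30·1 = -30  (check: 619·1 + 20·(-30) = 19)
  q = 1: r = 1, s = 0 − 1·1 = -1, t = 1 − 1·(-30) = 31  (check: 619·(-1) + 20·31 = 1)
The row with r = 1 (the gcd) gives the Bezout coefficients s = -1, t = 31.
Result: 619 · (-1) + 20 · (31) = 1.

gcd(619, 20) = 1; s = -1, t = 31 (check: 619·(-1) + 20·31 = 1).


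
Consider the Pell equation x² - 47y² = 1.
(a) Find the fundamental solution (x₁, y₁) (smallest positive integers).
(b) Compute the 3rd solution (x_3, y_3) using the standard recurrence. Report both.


Step 1: Find the fundamental solution (x₁, y₁) of x² - 47y² = 1.
  Expand √47 as a continued fraction. a₀ = ⌊√47⌋ = 6; iterate m_{k+1} = d_k·a_k − m_k, d_{k+1} = (47 − m_{k+1}²)/d_k, a_{k+1} = ⌊(a₀ + m_{k+1})/d_{k+1}⌋ (starting m₀ = 0, d₀ = 1), with convergents p_k = a_k·p_{k-1} + p_{k-2}, q_k = a_k·q_{k-1} + q_{k-2} (p₋₁ = 1, q₋₁ = 0):
  k = 0: a₀ = 6; p₀/q₀ = 6/1; p₀² − 47·q₀² = 36 − 47 = -11.
  k = 1: m = 6, d = 11, a = ⌊(6 + 6)/11⌋ = 1; p/q = (1·6 + 1)/(1·1 + 0) = 7/1; p² − 47·q² = 49 − 47 = 2.
  k = 2: m = 5, d = 2, a = ⌊(6 + 5)/2⌋ = 5; p/q = (5·7 + 6)/(5·1 + 1) = 41/6; p² − 47·q² = 1681 − 1692 = -11.
  k = 3: m = 5, d = 11, a = ⌊(6 + 5)/11⌋ = 1; p/q = (1·41 + 7)/(1·6 + 1) = 48/7; p² − 47·q² = 2304 − 2303 = 1.
  The first convergent with p² − 47·q² = 1 gives the fundamental solution (x₁, y₁) = (48, 7).
Step 2: Apply the recurrence (x_{n+1}, y_{n+1}) = (x₁x_n + 47y₁y_n, x₁y_n + y₁x_n) repeatedly.
  From (x_1, y_1) = (48, 7): x_2 = 48·48 + 47·7·7 = 4607; y_2 = 48·7 + 7·48 = 672.
  From (x_2, y_2) = (4607, 672): x_3 = 48·4607 + 47·7·672 = 442224; y_3 = 48·672 + 7·4607 = 64505.
Step 3: Verify x_3² - 47·y_3² = 195562066176 - 195562066175 = 1 (should be 1). ✓

(x_1, y_1) = (48, 7); (x_3, y_3) = (442224, 64505).


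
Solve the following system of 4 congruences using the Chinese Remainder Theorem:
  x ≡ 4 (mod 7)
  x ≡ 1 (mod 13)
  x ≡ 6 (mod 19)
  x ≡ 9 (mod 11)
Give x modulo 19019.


Product of moduli M = 7 · 13 · 19 · 11 = 19019.
Merge one congruence at a time:
  Start: x ≡ 4 (mod 7).
  Combine with x ≡ 1 (mod 13); new modulus lcm = 91.
    Write x = 4 + 7·t and substitute into x ≡ 1 (mod 13): 7·t ≡ 1 − 4 = -3 (mod 13).
    Reduce coefficients mod 13: 7·t ≡ 10 (mod 13).
    The inverse of 7 mod 13 is 2 (since 7·2 = 14 = 1·13 + 1), so t ≡ 2·10 = 20 ≡ 7 (mod 13).
    Then x = 4 + 7·7 = 53, valid modulo lcm(7, 13) = 91: x ≡ 53 (mod 91).
  Combine with x ≡ 6 (mod 19); new modulus lcm = 1729.
    Write x = 53 + 91·t and substitute into x ≡ 6 (mod 19): 91·t ≡ 6 − 53 = -47 (mod 19).
    Reduce coefficients mod 19: 15·t ≡ 10 (mod 19).
    The inverse of 15 mod 19 is 14 (since 15·14 = 210 = 11·19 + 1), so t ≡ 14·10 = 140 ≡ 7 (mod 19).
    Then x = 53 + 91·7 = 690, valid modulo lcm(91, 19) = 1729: x ≡ 690 (mod 1729).
  Combine with x ≡ 9 (mod 11); new modulus lcm = 19019.
    Write x = 690 + 1729·t and substitute into x ≡ 9 (mod 11): 1729·t ≡ 9 − 690 = -681 (mod 11).
    Reduce coefficients mod 11: 2·t ≡ 1 (mod 11).
    The inverse of 2 mod 11 is 6 (since 2·6 = 12 = 1·11 + 1), so t ≡ 6·1 = 6 ≡ 6 (mod 11).
    Then x = 690 + 1729·6 = 11064, valid modulo lcm(1729, 11) = 19019: x ≡ 11064 (mod 19019).
Verify against each original: 11064 mod 7 = 4, 11064 mod 13 = 1, 11064 mod 19 = 6, 11064 mod 11 = 9.

x ≡ 11064 (mod 19019).


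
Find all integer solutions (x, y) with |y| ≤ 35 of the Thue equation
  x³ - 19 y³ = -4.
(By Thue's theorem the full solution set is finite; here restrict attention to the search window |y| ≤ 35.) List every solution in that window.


The equation is x³ - 19y³ = -4. For fixed y, x³ = 19·y³ − 4, so a solution requires the RHS to be a perfect cube.
Strategy: iterate y from -35 to 35, compute RHS = 19·y³ − 4, and check whether it is a (positive or negative) perfect cube.
Check small values of y:
  y = 0: RHS = -4 is not a perfect cube.
  y = 1: RHS = 15 is not a perfect cube.
  y = -1: RHS = -23 is not a perfect cube.
  y = 2: RHS = 148 is not a perfect cube.
  y = -2: RHS = -156 is not a perfect cube.
  y = 3: RHS = 509 is not a perfect cube.
  y = -3: RHS = -517 is not a perfect cube.
Continuing the search up to |y| = 35 finds no solutions either.
No (x, y) in the scanned range satisfies the equation.

No integer solutions with |y| ≤ 35.


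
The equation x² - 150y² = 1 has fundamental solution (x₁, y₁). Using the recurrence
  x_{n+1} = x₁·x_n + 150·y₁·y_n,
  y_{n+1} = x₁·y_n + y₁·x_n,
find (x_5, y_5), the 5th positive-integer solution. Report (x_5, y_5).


Step 1: Find the fundamental solution (x₁, y₁) of x² - 150y² = 1.
  Expand √150 as a continued fraction. a₀ = ⌊√150⌋ = 12; iterate m_{k+1} = d_k·a_k − m_k, d_{k+1} = (150 − m_{k+1}²)/d_k, a_{k+1} = ⌊(a₀ + m_{k+1})/d_{k+1}⌋ (starting m₀ = 0, d₀ = 1), with convergents p_k = a_k·p_{k-1} + p_{k-2}, q_k = a_k·q_{k-1} + q_{k-2} (p₋₁ = 1, q₋₁ = 0):
  k = 0: a₀ = 12; p₀/q₀ = 12/1; p₀² − 150·q₀² = 144 − 150 = -6.
  k = 1: m = 12, d = 6, a = ⌊(12 + 12)/6⌋ = 4; p/q = (4·12 + 1)/(4·1 + 0) = 49/4; p² − 150·q² = 2401 − 2400 = 1.
  The first convergent with p² − 150·q² = 1 gives the fundamental solution (x₁, y₁) = (49, 4).
Step 2: Apply the recurrence (x_{n+1}, y_{n+1}) = (x₁x_n + 150y₁y_n, x₁y_n + y₁x_n) repeatedly.
  From (x_1, y_1) = (49, 4): x_2 = 49·49 + 150·4·4 = 4801; y_2 = 49·4 + 4·49 = 392.
  From (x_2, y_2) = (4801, 392): x_3 = 49·4801 + 150·4·392 = 470449; y_3 = 49·392 + 4·4801 = 38412.
  From (x_3, y_3) = (470449, 38412): x_4 = 49·470449 + 150·4·38412 = 46099201; y_4 = 49·38412 + 4·470449 = 3763984.
  From (x_4, y_4) = (46099201, 3763984): x_5 = 49·46099201 + 150·4·3763984 = 4517251249; y_5 = 49·3763984 + 4·46099201 = 368832020.
Step 3: Verify x_5² - 150·y_5² = 20405558846592060001 - 20405558846592060000 = 1 (should be 1). ✓

(x_1, y_1) = (49, 4); (x_5, y_5) = (4517251249, 368832020).


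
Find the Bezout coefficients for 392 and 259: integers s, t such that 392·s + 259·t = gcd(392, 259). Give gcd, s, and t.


Euclidean algorithm on (392, 259) — divide until remainder is 0:
  392 = 1 · 259 + 133
  259 = 1 · 133 + 126
  133 = 1 · 126 + 7
  126 = 18 · 7 + 0
gcd(392, 259) = 7.
Track Bezout coefficients alongside the remainders: start with r₀ = 392 = a·1 + b·0 (s = 1, t = 0) and r₁ = 259 = a·0 + b·1 (s = 0, t = 1); each new remainder r_{k+1} = r_{k-1} − q_k·r_k inherits s_{k+1} = s_{k-1} − q_k·s_k, t_{k+1} = t_{k-1} − q_k·t_k, so r_k = a·s_k + b·t_k at every step:
  q = 1: r = 133, s = 1 − 1·0 = 1, t = 0 − 1·1 = -1  (check: 392·1 + 259·(-1) = 133)
  q = 1: r = 126, s = 0 − 1·1 = -1, t = 1 − 1·(-1) = 2  (check: 392·(-1) + 259·2 = 126)
  q = 1: r = 7, s = 1 − 1·(-1) = 2, t = -1 − 1·2 = -3  (check: 392·2 + 259·(-3) = 7)
The row with r = 7 (the gcd) gives the Bezout coefficients s = 2, t = -3.
Result: 392 · (2) + 259 · (-3) = 7.

gcd(392, 259) = 7; s = 2, t = -3 (check: 392·2 + 259·(-3) = 7).


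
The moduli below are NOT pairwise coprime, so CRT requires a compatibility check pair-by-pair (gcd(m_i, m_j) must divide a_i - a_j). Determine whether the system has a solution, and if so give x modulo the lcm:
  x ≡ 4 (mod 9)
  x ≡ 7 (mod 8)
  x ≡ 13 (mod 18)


Moduli 9, 8, 18 are not pairwise coprime, so CRT works modulo lcm(m_i) when all pairwise compatibility conditions hold.
Pairwise compatibility: gcd(m_i, m_j) must divide a_i - a_j for every pair.
Merge one congruence at a time:
  Start: x ≡ 4 (mod 9).
  Combine with x ≡ 7 (mod 8): gcd(9, 8) = 1; 7 - 4 = 3, which IS divisible by 1, so compatible.
    Write x = 4 + 9·t and substitute into x ≡ 7 (mod 8): 9·t ≡ 7 − 4 = 3 (mod 8).
    Reduce coefficients mod 8: 1·t ≡ 3 (mod 8).
    So t ≡ 3 (mod 8).
    Then x = 4 + 9·3 = 31, valid modulo lcm(9, 8) = 72: x ≡ 31 (mod 72).
  Combine with x ≡ 13 (mod 18): gcd(72, 18) = 18; 13 - 31 = -18, which IS divisible by 18, so compatible.
    Write x = 31 + 72·t and substitute into x ≡ 13 (mod 18): 72·t ≡ 13 − 31 = -18 (mod 18).
    Divide the congruence (and modulus) by g = 18: 4·t ≡ -1 (mod 1).
    Modulo 1 every t works; take t = 0.
    Then x = 31 + 72·0 = 31, valid modulo lcm(72, 18) = 72: x ≡ 31 (mod 72).
Verify: 31 mod 9 = 4, 31 mod 8 = 7, 31 mod 18 = 13.

x ≡ 31 (mod 72).


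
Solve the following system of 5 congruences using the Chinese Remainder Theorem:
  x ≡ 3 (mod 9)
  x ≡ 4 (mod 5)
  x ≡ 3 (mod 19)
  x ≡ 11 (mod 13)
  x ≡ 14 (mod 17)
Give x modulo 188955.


Product of moduli M = 9 · 5 · 19 · 13 · 17 = 188955.
Merge one congruence at a time:
  Start: x ≡ 3 (mod 9).
  Combine with x ≡ 4 (mod 5); new modulus lcm = 45.
    Write x = 3 + 9·t and substitute into x ≡ 4 (mod 5): 9·t ≡ 4 − 3 = 1 (mod 5).
    Reduce coefficients mod 5: 4·t ≡ 1 (mod 5).
    The inverse of 4 mod 5 is 4 (since 4·4 = 16 = 3·5 + 1), so t ≡ 4·1 = 4 ≡ 4 (mod 5).
    Then x = 3 + 9·4 = 39, valid modulo lcm(9, 5) = 45: x ≡ 39 (mod 45).
  Combine with x ≡ 3 (mod 19); new modulus lcm = 855.
    Write x = 39 + 45·t and substitute into x ≡ 3 (mod 19): 45·t ≡ 3 − 39 = -36 (mod 19).
    Reduce coefficients mod 19: 7·t ≡ 2 (mod 19).
    The inverse of 7 mod 19 is 11 (since 7·11 = 77 = 4·19 + 1), so t ≡ 11·2 = 22 ≡ 3 (mod 19).
    Then x = 39 + 45·3 = 174, valid modulo lcm(45, 19) = 855: x ≡ 174 (mod 855).
  Combine with x ≡ 11 (mod 13); new modulus lcm = 11115.
    Write x = 174 + 855·t and substitute into x ≡ 11 (mod 13): 855·t ≡ 11 − 174 = -163 (mod 13).
    Reduce coefficients mod 13: 10·t ≡ 6 (mod 13).
    The inverse of 10 mod 13 is 4 (since 10·4 = 40 = 3·13 + 1), so t ≡ 4·6 = 24 ≡ 11 (mod 13).
    Then x = 174 + 855·11 = 9579, valid modulo lcm(855, 13) = 11115: x ≡ 9579 (mod 11115).
  Combine with x ≡ 14 (mod 17); new modulus lcm = 188955.
    Write x = 9579 + 11115·t and substitute into x ≡ 14 (mod 17): 11115·t ≡ 14 − 9579 = -9565 (mod 17).
    Reduce coefficients mod 17: 14·t ≡ 6 (mod 17).
    The inverse of 14 mod 17 is 11 (since 14·11 = 154 = 9·17 + 1), so t ≡ 11·6 = 66 ≡ 15 (mod 17).
    Then x = 9579 + 11115·15 = 176304, valid modulo lcm(11115, 17) = 188955: x ≡ 176304 (mod 188955).
Verify against each original: 176304 mod 9 = 3, 176304 mod 5 = 4, 176304 mod 19 = 3, 176304 mod 13 = 11, 176304 mod 17 = 14.

x ≡ 176304 (mod 188955).


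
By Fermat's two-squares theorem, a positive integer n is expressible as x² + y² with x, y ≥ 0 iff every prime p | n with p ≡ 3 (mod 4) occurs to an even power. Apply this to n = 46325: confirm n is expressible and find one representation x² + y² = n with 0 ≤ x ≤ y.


Step 1: Factor n = 46325 = 5^2 · 17 · 109.
Step 2: Check the mod-4 condition on each prime factor: 5 ≡ 1 (mod 4), exponent 2; 17 ≡ 1 (mod 4), exponent 1; 109 ≡ 1 (mod 4), exponent 1.
All primes ≡ 3 (mod 4) appear to even exponent (or don't appear), so by the two-squares theorem n IS expressible as a sum of two squares.
Step 3: Build a representation. Group n = k² · m with k = 5 and m = 17 · 109 = 1853 (a product of primes ≡ 1 (mod 4)); a representation of m scales to one of n via (k·x)² + (k·y)² = k²(x² + y²). Each prime p ≡ 1 (mod 4) is itself a sum of two squares; find a² by testing p − a² for a perfect square:
  17: 17 − 1² = 16 = 4² ⇒ 17 = 1² + 4².
  109: 109 − 1² = 108, 109 − 2² = 105, 109 − 3² = 100 = 10² ⇒ 109 = 3² + 10².
  Combine using the Brahmagupta–Fibonacci identity (a² + b²)(c² + d²) = (ac − bd)² + (ad + bc)² = (ac + bd)² + (ad − bc)²:
  17 · 109 = 1853: from (1² + 4²)(3² + 10²), take (1·3 − 4·10, 1·10 + 4·3) = (3 − 40, 10 + 12) = (-37, 22); dropping signs (only squares matter) gives (37, 22); check 37² + 22² = 1369 + 484 = 1853 ✓.
  Scale by k = 5: (5·37, 5·22) = (185, 110).
Step 4: Order so x ≤ y and verify: 110² + 185² = 12100 + 34225 = 46325 = n. ✓

n = 46325 = 110² + 185² (one valid representation with x ≤ y).


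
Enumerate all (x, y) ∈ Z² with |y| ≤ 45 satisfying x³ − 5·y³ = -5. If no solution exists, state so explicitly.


The equation is x³ - 5y³ = -5. For fixed y, x³ = 5·y³ − 5, so a solution requires the RHS to be a perfect cube.
Strategy: iterate y from -45 to 45, compute RHS = 5·y³ − 5, and check whether it is a (positive or negative) perfect cube.
Check small values of y:
  y = 0: RHS = -5 is not a perfect cube.
  y = 1: RHS = 0 = (0)³ ⇒ x = 0 works.
  y = -1: RHS = -10 is not a perfect cube.
  y = 2: RHS = 35 is not a perfect cube.
  y = -2: RHS = -45 is not a perfect cube.
  y = 3: RHS = 130 is not a perfect cube.
  y = -3: RHS = -140 is not a perfect cube.
Continuing the search up to |y| = 45 finds no further solutions beyond those listed.
Collected solutions: (0, 1).

Solutions (with |y| ≤ 45): (0, 1).


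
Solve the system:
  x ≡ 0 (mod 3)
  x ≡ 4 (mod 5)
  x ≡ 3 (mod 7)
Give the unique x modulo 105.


Moduli 3, 5, 7 are pairwise coprime; by CRT there is a unique solution modulo M = 3 · 5 · 7 = 105.
Solve pairwise, accumulating the modulus:
  Start with x ≡ 0 (mod 3).
  Combine with x ≡ 4 (mod 5): since gcd(3, 5) = 1, we get a unique residue mod 15.
    Write x = 0 + 3·t and substitute into x ≡ 4 (mod 5): 3·t ≡ 4 − 0 = 4 (mod 5).
    The inverse of 3 mod 5 is 2 (since 3·2 = 6 = 1·5 + 1), so t ≡ 2·4 = 8 ≡ 3 (mod 5).
    Then x = 0 + 3·3 = 9, valid modulo lcm(3, 5) = 15: x ≡ 9 (mod 15).
  Combine with x ≡ 3 (mod 7): since gcd(15, 7) = 1, we get a unique residue mod 105.
    Write x = 9 + 15·t and substitute into x ≡ 3 (mod 7): 15·t ≡ 3 − 9 = -6 (mod 7).
    Reduce coefficients mod 7: 1·t ≡ 1 (mod 7).
    So t ≡ 1 (mod 7).
    Then x = 9 + 15·1 = 24, valid modulo lcm(15, 7) = 105: x ≡ 24 (mod 105).
Verify: 24 mod 3 = 0 ✓, 24 mod 5 = 4 ✓, 24 mod 7 = 3 ✓.

x ≡ 24 (mod 105).


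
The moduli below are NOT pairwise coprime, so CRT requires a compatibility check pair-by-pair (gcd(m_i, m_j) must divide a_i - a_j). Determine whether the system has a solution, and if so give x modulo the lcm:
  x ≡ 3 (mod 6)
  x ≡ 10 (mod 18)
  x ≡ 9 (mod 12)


Moduli 6, 18, 12 are not pairwise coprime, so CRT works modulo lcm(m_i) when all pairwise compatibility conditions hold.
Pairwise compatibility: gcd(m_i, m_j) must divide a_i - a_j for every pair.
Merge one congruence at a time:
  Start: x ≡ 3 (mod 6).
  Combine with x ≡ 10 (mod 18): gcd(6, 18) = 6, and 10 - 3 = 7 is NOT divisible by 6.
    ⇒ system is inconsistent (no integer solution).

No solution (the system is inconsistent).


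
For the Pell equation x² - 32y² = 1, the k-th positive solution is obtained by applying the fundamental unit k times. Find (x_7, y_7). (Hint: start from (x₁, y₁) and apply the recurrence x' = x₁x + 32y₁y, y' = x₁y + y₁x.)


Step 1: Find the fundamental solution (x₁, y₁) of x² - 32y² = 1.
  Expand √32 as a continued fraction. a₀ = ⌊√32⌋ = 5; iterate m_{k+1} = d_k·a_k − m_k, d_{k+1} = (32 − m_{k+1}²)/d_k, a_{k+1} = ⌊(a₀ + m_{k+1})/d_{k+1}⌋ (starting m₀ = 0, d₀ = 1), with convergents p_k = a_k·p_{k-1} + p_{k-2}, q_k = a_k·q_{k-1} + q_{k-2} (p₋₁ = 1, q₋₁ = 0):
  k = 0: a₀ = 5; p₀/q₀ = 5/1; p₀² − 32·q₀² = 25 − 32 = -7.
  k = 1: m = 5, d = 7, a = ⌊(5 + 5)/7⌋ = 1; p/q = (1·5 + 1)/(1·1 + 0) = 6/1; p² − 32·q² = 36 − 32 = 4.
  k = 2: m = 2, d = 4, a = ⌊(5 + 2)/4⌋ = 1; p/q = (1·6 + 5)/(1·1 + 1) = 11/2; p² − 32·q² = 121 − 128 = -7.
  k = 3: m = 2, d = 7, a = ⌊(5 + 2)/7⌋ = 1; p/q = (1·11 + 6)/(1·2 + 1) = 17/3; p² − 32·q² = 289 − 288 = 1.
  The first convergent with p² − 32·q² = 1 gives the fundamental solution (x₁, y₁) = (17, 3).
Step 2: Apply the recurrence (x_{n+1}, y_{n+1}) = (x₁x_n + 32y₁y_n, x₁y_n + y₁x_n) repeatedly.
  From (x_1, y_1) = (17, 3): x_2 = 17·17 + 32·3·3 = 577; y_2 = 17·3 + 3·17 = 102.
  From (x_2, y_2) = (577, 102): x_3 = 17·577 + 32·3·102 = 19601; y_3 = 17·102 + 3·577 = 3465.
  From (x_3, y_3) = (19601, 3465): x_4 = 17·19601 + 32·3·3465 = 665857; y_4 = 17·3465 + 3·19601 = 117708.
  From (x_4, y_4) = (665857, 117708): x_5 = 17·665857 + 32·3·117708 = 22619537; y_5 = 17·117708 + 3·665857 = 3998607.
  From (x_5, y_5) = (22619537, 3998607): x_6 = 17·22619537 + 32·3·3998607 = 768398401; y_6 = 17·3998607 + 3·22619537 = 135834930.
  From (x_6, y_6) = (768398401, 135834930): x_7 = 17·768398401 + 32·3·135834930 = 26102926097; y_7 = 17·135834930 + 3·768398401 = 4614389013.
Step 3: Verify x_7² - 32·y_7² = 681362750825443653409 - 681362750825443653408 = 1 (should be 1). ✓

(x_1, y_1) = (17, 3); (x_7, y_7) = (26102926097, 4614389013).


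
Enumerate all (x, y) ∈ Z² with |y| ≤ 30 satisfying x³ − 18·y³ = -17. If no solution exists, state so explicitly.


The equation is x³ - 18y³ = -17. For fixed y, x³ = 18·y³ − 17, so a solution requires the RHS to be a perfect cube.
Strategy: iterate y from -30 to 30, compute RHS = 18·y³ − 17, and check whether it is a (positive or negative) perfect cube.
Check small values of y:
  y = 0: RHS = -17 is not a perfect cube.
  y = 1: RHS = 1 = (1)³ ⇒ x = 1 works.
  y = -1: RHS = -35 is not a perfect cube.
  y = 2: RHS = 127 is not a perfect cube.
  y = -2: RHS = -161 is not a perfect cube.
  y = 3: RHS = 469 is not a perfect cube.
  y = -3: RHS = -503 is not a perfect cube.
Continuing the search up to |y| = 30 finds no further solutions beyond those listed.
Collected solutions: (1, 1).

Solutions (with |y| ≤ 30): (1, 1).


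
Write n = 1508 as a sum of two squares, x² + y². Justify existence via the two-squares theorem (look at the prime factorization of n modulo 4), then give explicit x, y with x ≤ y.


Step 1: Factor n = 1508 = 2^2 · 13 · 29.
Step 2: Check the mod-4 condition on each prime factor: 2 = 2 (special); 13 ≡ 1 (mod 4), exponent 1; 29 ≡ 1 (mod 4), exponent 1.
All primes ≡ 3 (mod 4) appear to even exponent (or don't appear), so by the two-squares theorem n IS expressible as a sum of two squares.
Step 3: Build a representation. Group n = k² · m with k = 2 and m = 13 · 29 = 377 (a product of primes ≡ 1 (mod 4)); a representation of m scales to one of n via (k·x)² + (k·y)² = k²(x² + y²). Each prime p ≡ 1 (mod 4) is itself a sum of two squares; find a² by testing p − a² for a perfect square:
  13: 13 − 1² = 12, 13 − 2² = 9 = 3² ⇒ 13 = 2² + 3².
  29: 29 − 1² = 28, 29 − 2² = 25 = 5² ⇒ 29 = 2² + 5².
  Combine using the Brahmagupta–Fibonacci identity (a² + b²)(c² + d²) = (ac − bd)² + (ad + bc)² = (ac + bd)² + (ad − bc)²:
  13 · 29 = 377: from (2² + 3²)(2² + 5²), take (2·2 − 3·5, 2·5 + 3·2) = (4 − 15, 10 + 6) = (-11, 16); dropping signs (only squares matter) gives (11, 16); check 11² + 16² = 121 + 256 = 377 ✓.
  Scale by k = 2: (2·11, 2·16) = (22, 32).
Step 4: Order so x ≤ y and verify: 22² + 32² = 484 + 1024 = 1508 = n. ✓

n = 1508 = 22² + 32² (one valid representation with x ≤ y).


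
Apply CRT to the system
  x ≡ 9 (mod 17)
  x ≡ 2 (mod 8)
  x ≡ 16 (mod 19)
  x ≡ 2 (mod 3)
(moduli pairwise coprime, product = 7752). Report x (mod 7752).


Product of moduli M = 17 · 8 · 19 · 3 = 7752.
Merge one congruence at a time:
  Start: x ≡ 9 (mod 17).
  Combine with x ≡ 2 (mod 8); new modulus lcm = 136.
    Write x = 9 + 17·t and substitute into x ≡ 2 (mod 8): 17·t ≡ 2 − 9 = -7 (mod 8).
    Reduce coefficients mod 8: 1·t ≡ 1 (mod 8).
    So t ≡ 1 (mod 8).
    Then x = 9 + 17·1 = 26, valid modulo lcm(17, 8) = 136: x ≡ 26 (mod 136).
  Combine with x ≡ 16 (mod 19); new modulus lcm = 2584.
    Write x = 26 + 136·t and substitute into x ≡ 16 (mod 19): 136·t ≡ 16 − 26 = -10 (mod 19).
    Reduce coefficients mod 19: 3·t ≡ 9 (mod 19).
    The inverse of 3 mod 19 is 13 (since 3·13 = 39 = 2·19 + 1), so t ≡ 13·9 = 117 ≡ 3 (mod 19).
    Then x = 26 + 136·3 = 434, valid modulo lcm(136, 19) = 2584: x ≡ 434 (mod 2584).
  Combine with x ≡ 2 (mod 3); new modulus lcm = 7752.
    Write x = 434 + 2584·t and substitute into x ≡ 2 (mod 3): 2584·t ≡ 2 − 434 = -432 (mod 3).
    Reduce coefficients mod 3: 1·t ≡ 0 (mod 3).
    So t ≡ 0 (mod 3).
    Then x = 434 + 2584·0 = 434, valid modulo lcm(2584, 3) = 7752: x ≡ 434 (mod 7752).
Verify against each original: 434 mod 17 = 9, 434 mod 8 = 2, 434 mod 19 = 16, 434 mod 3 = 2.

x ≡ 434 (mod 7752).


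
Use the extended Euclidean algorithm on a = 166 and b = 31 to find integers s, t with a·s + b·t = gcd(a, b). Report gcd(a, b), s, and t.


Euclidean algorithm on (166, 31) — divide until remainder is 0:
  166 = 5 · 31 + 11
  31 = 2 · 11 + 9
  11 = 1 · 9 + 2
  9 = 4 · 2 + 1
  2 = 2 · 1 + 0
gcd(166, 31) = 1.
Track Bezout coefficients alongside the remainders: start with r₀ = 166 = a·1 + b·0 (s = 1, t = 0) and r₁ = 31 = a·0 + b·1 (s = 0, t = 1); each new remainder r_{k+1} = r_{k-1} − q_k·r_k inherits s_{k+1} = s_{k-1} − q_k·s_k, t_{k+1} = t_{k-1} − q_k·t_k, so r_k = a·s_k + b·t_k at every step:
  q = 5: r = 11, s = 1 − 5·0 = 1, t = 0 − 5·1 = -5  (check: 166·1 + 31·(-5) = 11)
  q = 2: r = 9, s = 0 − 2·1 = -2, t = 1 − 2·(-5) = 11  (check: 166·(-2) + 31·11 = 9)
  q = 1: r = 2, s = 1 − 1·(-2) = 3, t = -5 − 1·11 = -16  (check: 166·3 + 31·(-16) = 2)
  q = 4: r = 1, s = -2 − 4·3 = -14, t = 11 − 4·(-16) = 75  (check: 166·(-14) + 31·75 = 1)
The row with r = 1 (the gcd) gives the Bezout coefficients s = -14, t = 75.
Result: 166 · (-14) + 31 · (75) = 1.

gcd(166, 31) = 1; s = -14, t = 75 (check: 166·(-14) + 31·75 = 1).


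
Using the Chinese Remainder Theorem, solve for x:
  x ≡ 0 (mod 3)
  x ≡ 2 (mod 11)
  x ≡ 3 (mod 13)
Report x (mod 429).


Moduli 3, 11, 13 are pairwise coprime; by CRT there is a unique solution modulo M = 3 · 11 · 13 = 429.
Solve pairwise, accumulating the modulus:
  Start with x ≡ 0 (mod 3).
  Combine with x ≡ 2 (mod 11): since gcd(3, 11) = 1, we get a unique residue mod 33.
    Write x = 0 + 3·t and substitute into x ≡ 2 (mod 11): 3·t ≡ 2 − 0 = 2 (mod 11).
    The inverse of 3 mod 11 is 4 (since 3·4 = 12 = 1·11 + 1), so t ≡ 4·2 = 8 ≡ 8 (mod 11).
    Then x = 0 + 3·8 = 24, valid modulo lcm(3, 11) = 33: x ≡ 24 (mod 33).
  Combine with x ≡ 3 (mod 13): since gcd(33, 13) = 1, we get a unique residue mod 429.
    Write x = 24 + 33·t and substitute into x ≡ 3 (mod 13): 33·t ≡ 3 − 24 = -21 (mod 13).
    Reduce coefficients mod 13: 7·t ≡ 5 (mod 13).
    The inverse of 7 mod 13 is 2 (since 7·2 = 14 = 1·13 + 1), so t ≡ 2·5 = 10 ≡ 10 (mod 13).
    Then x = 24 + 33·10 = 354, valid modulo lcm(33, 13) = 429: x ≡ 354 (mod 429).
Verify: 354 mod 3 = 0 ✓, 354 mod 11 = 2 ✓, 354 mod 13 = 3 ✓.

x ≡ 354 (mod 429).


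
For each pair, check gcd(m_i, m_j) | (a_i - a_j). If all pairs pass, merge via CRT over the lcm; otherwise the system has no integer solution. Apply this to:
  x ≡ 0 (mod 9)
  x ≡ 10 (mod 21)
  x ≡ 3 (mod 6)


Moduli 9, 21, 6 are not pairwise coprime, so CRT works modulo lcm(m_i) when all pairwise compatibility conditions hold.
Pairwise compatibility: gcd(m_i, m_j) must divide a_i - a_j for every pair.
Merge one congruence at a time:
  Start: x ≡ 0 (mod 9).
  Combine with x ≡ 10 (mod 21): gcd(9, 21) = 3, and 10 - 0 = 10 is NOT divisible by 3.
    ⇒ system is inconsistent (no integer solution).

No solution (the system is inconsistent).


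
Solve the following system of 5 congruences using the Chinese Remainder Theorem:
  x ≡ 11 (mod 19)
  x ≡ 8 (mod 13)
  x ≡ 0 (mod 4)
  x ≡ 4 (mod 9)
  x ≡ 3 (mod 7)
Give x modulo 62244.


Product of moduli M = 19 · 13 · 4 · 9 · 7 = 62244.
Merge one congruence at a time:
  Start: x ≡ 11 (mod 19).
  Combine with x ≡ 8 (mod 13); new modulus lcm = 247.
    Write x = 11 + 19·t and substitute into x ≡ 8 (mod 13): 19·t ≡ 8 − 11 = -3 (mod 13).
    Reduce coefficients mod 13: 6·t ≡ 10 (mod 13).
    The inverse of 6 mod 13 is 11 (since 6·11 = 66 = 5·13 + 1), so t ≡ 11·10 = 110 ≡ 6 (mod 13).
    Then x = 11 + 19·6 = 125, valid modulo lcm(19, 13) = 247: x ≡ 125 (mod 247).
  Combine with x ≡ 0 (mod 4); new modulus lcm = 988.
    Write x = 125 + 247·t and substitute into x ≡ 0 (mod 4): 247·t ≡ 0 − 125 = -125 (mod 4).
    Reduce coefficients mod 4: 3·t ≡ 3 (mod 4).
    The inverse of 3 mod 4 is 3 (since 3·3 = 9 = 2·4 + 1), so t ≡ 3·3 = 9 ≡ 1 (mod 4).
    Then x = 125 + 247·1 = 372, valid modulo lcm(247, 4) = 988: x ≡ 372 (mod 988).
  Combine with x ≡ 4 (mod 9); new modulus lcm = 8892.
    Write x = 372 + 988·t and substitute into x ≡ 4 (mod 9): 988·t ≡ 4 − 372 = -368 (mod 9).
    Reduce coefficients mod 9: 7·t ≡ 1 (mod 9).
    The inverse of 7 mod 9 is 4 (since 7·4 = 28 = 3·9 + 1), so t ≡ 4·1 = 4 ≡ 4 (mod 9).
    Then x = 372 + 988·4 = 4324, valid modulo lcm(988, 9) = 8892: x ≡ 4324 (mod 8892).
  Combine with x ≡ 3 (mod 7); new modulus lcm = 62244.
    Write x = 4324 + 8892·t and substitute into x ≡ 3 (mod 7): 8892·t ≡ 3 − 4324 = -4321 (mod 7).
    Reduce coefficients mod 7: 2·t ≡ 5 (mod 7).
    The inverse of 2 mod 7 is 4 (since 2·4 = 8 = 1·7 + 1), so t ≡ 4·5 = 20 ≡ 6 (mod 7).
    Then x = 4324 + 8892·6 = 57676, valid modulo lcm(8892, 7) = 62244: x ≡ 57676 (mod 62244).
Verify against each original: 57676 mod 19 = 11, 57676 mod 13 = 8, 57676 mod 4 = 0, 57676 mod 9 = 4, 57676 mod 7 = 3.

x ≡ 57676 (mod 62244).


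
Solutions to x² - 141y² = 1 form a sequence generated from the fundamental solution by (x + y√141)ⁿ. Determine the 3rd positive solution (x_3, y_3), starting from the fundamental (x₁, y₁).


Step 1: Find the fundamental solution (x₁, y₁) of x² - 141y² = 1.
  Expand √141 as a continued fraction. a₀ = ⌊√141⌋ = 11; iterate m_{k+1} = d_k·a_k − m_k, d_{k+1} = (141 − m_{k+1}²)/d_k, a_{k+1} = ⌊(a₀ + m_{k+1})/d_{k+1}⌋ (starting m₀ = 0, d₀ = 1), with convergents p_k = a_k·p_{k-1} + p_{k-2}, q_k = a_k·q_{k-1} + q_{k-2} (p₋₁ = 1, q₋₁ = 0):
  k = 0: a₀ = 11; p₀/q₀ = 11/1; p₀² − 141·q₀² = 121 − 141 = -20.
  k = 1: m = 11, d = 20, a = ⌊(11 + 11)/20⌋ = 1; p/q = (1·11 + 1)/(1·1 + 0) = 12/1; p² − 141·q² = 144 − 141 = 3.
  k = 2: m = 9, d = 3, a = ⌊(11 + 9)/3⌋ = 6; p/q = (6·12 + 11)/(6·1 + 1) = 83/7; p² − 141·q² = 6889 − 6909 = -20.
  k = 3: m = 9, d = 20, a = ⌊(11 + 9)/20⌋ = 1; p/q = (1·83 + 12)/(1·7 + 1) = 95/8; p² − 141·q² = 9025 − 9024 = 1.
  The first convergent with p² − 141·q² = 1 gives the fundamental solution (x₁, y₁) = (95, 8).
Step 2: Apply the recurrence (x_{n+1}, y_{n+1}) = (x₁x_n + 141y₁y_n, x₁y_n + y₁x_n) repeatedly.
  From (x_1, y_1) = (95, 8): x_2 = 95·95 + 141·8·8 = 18049; y_2 = 95·8 + 8·95 = 1520.
  From (x_2, y_2) = (18049, 1520): x_3 = 95·18049 + 141·8·1520 = 3429215; y_3 = 95·1520 + 8·18049 = 288792.
Step 3: Verify x_3² - 141·y_3² = 11759515516225 - 11759515516224 = 1 (should be 1). ✓

(x_1, y_1) = (95, 8); (x_3, y_3) = (3429215, 288792).


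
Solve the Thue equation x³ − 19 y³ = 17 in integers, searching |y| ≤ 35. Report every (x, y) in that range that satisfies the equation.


The equation is x³ - 19y³ = 17. For fixed y, x³ = 19·y³ + 17, so a solution requires the RHS to be a perfect cube.
Strategy: iterate y from -35 to 35, compute RHS = 19·y³ + 17, and check whether it is a (positive or negative) perfect cube.
Check small values of y:
  y = 0: RHS = 17 is not a perfect cube.
  y = 1: RHS = 36 is not a perfect cube.
  y = -1: RHS = -2 is not a perfect cube.
  y = 2: RHS = 169 is not a perfect cube.
  y = -2: RHS = -135 is not a perfect cube.
  y = 3: RHS = 530 is not a perfect cube.
  y = -3: RHS = -496 is not a perfect cube.
Continuing the search up to |y| = 35 finds no solutions either.
No (x, y) in the scanned range satisfies the equation.

No integer solutions with |y| ≤ 35.


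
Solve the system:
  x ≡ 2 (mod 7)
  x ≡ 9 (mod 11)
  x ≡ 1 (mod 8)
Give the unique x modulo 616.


Moduli 7, 11, 8 are pairwise coprime; by CRT there is a unique solution modulo M = 7 · 11 · 8 = 616.
Solve pairwise, accumulating the modulus:
  Start with x ≡ 2 (mod 7).
  Combine with x ≡ 9 (mod 11): since gcd(7, 11) = 1, we get a unique residue mod 77.
    Write x = 2 + 7·t and substitute into x ≡ 9 (mod 11): 7·t ≡ 9 − 2 = 7 (mod 11).
    The inverse of 7 mod 11 is 8 (since 7·8 = 56 = 5·11 + 1), so t ≡ 8·7 = 56 ≡ 1 (mod 11).
    Then x = 2 + 7·1 = 9, valid modulo lcm(7, 11) = 77: x ≡ 9 (mod 77).
  Combine with x ≡ 1 (mod 8): since gcd(77, 8) = 1, we get a unique residue mod 616.
    Write x = 9 + 77·t and substitute into x ≡ 1 (mod 8): 77·t ≡ 1 − 9 = -8 (mod 8).
    Reduce coefficients mod 8: 5·t ≡ 0 (mod 8).
    The inverse of 5 mod 8 is 5 (since 5·5 = 25 = 3·8 + 1), so t ≡ 5·0 = 0 ≡ 0 (mod 8).
    Then x = 9 + 77·0 = 9, valid modulo lcm(77, 8) = 616: x ≡ 9 (mod 616).
Verify: 9 mod 7 = 2 ✓, 9 mod 11 = 9 ✓, 9 mod 8 = 1 ✓.

x ≡ 9 (mod 616).


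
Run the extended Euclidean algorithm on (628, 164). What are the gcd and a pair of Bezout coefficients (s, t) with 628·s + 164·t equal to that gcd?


Euclidean algorithm on (628, 164) — divide until remainder is 0:
  628 = 3 · 164 + 136
  164 = 1 · 136 + 28
  136 = 4 · 28 + 24
  28 = 1 · 24 + 4
  24 = 6 · 4 + 0
gcd(628, 164) = 4.
Track Bezout coefficients alongside the remainders: start with r₀ = 628 = a·1 + b·0 (s = 1, t = 0) and r₁ = 164 = a·0 + b·1 (s = 0, t = 1); each new remainder r_{k+1} = r_{k-1} − q_k·r_k inherits s_{k+1} = s_{k-1} − q_k·s_k, t_{k+1} = t_{k-1} − q_k·t_k, so r_k = a·s_k + b·t_k at every step:
  q = 3: r = 136, s = 1 − 3·0 = 1, t = 0 − 3·1 = -3  (check: 628·1 + 164·(-3) = 136)
  q = 1: r = 28, s = 0 − 1·1 = -1, t = 1 − 1·(-3) = 4  (check: 628·(-1) + 164·4 = 28)
  q = 4: r = 24, s = 1 − 4·(-1) = 5, t = -3 − 4·4 = -19  (check: 628·5 + 164·(-19) = 24)
  q = 1: r = 4, s = -1 − 1·5 = -6, t = 4 − 1·(-19) = 23  (check: 628·(-6) + 164·23 = 4)
The row with r = 4 (the gcd) gives the Bezout coefficients s = -6, t = 23.
Result: 628 · (-6) + 164 · (23) = 4.

gcd(628, 164) = 4; s = -6, t = 23 (check: 628·(-6) + 164·23 = 4).


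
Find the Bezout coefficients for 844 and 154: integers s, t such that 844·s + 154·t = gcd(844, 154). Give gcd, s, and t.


Euclidean algorithm on (844, 154) — divide until remainder is 0:
  844 = 5 · 154 + 74
  154 = 2 · 74 + 6
  74 = 12 · 6 + 2
  6 = 3 · 2 + 0
gcd(844, 154) = 2.
Track Bezout coefficients alongside the remainders: start with r₀ = 844 = a·1 + b·0 (s = 1, t = 0) and r₁ = 154 = a·0 + b·1 (s = 0, t = 1); each new remainder r_{k+1} = r_{k-1} − q_k·r_k inherits s_{k+1} = s_{k-1} − q_k·s_k, t_{k+1} = t_{k-1} − q_k·t_k, so r_k = a·s_k + b·t_k at every step:
  q = 5: r = 74, s = 1 − 5·0 = 1, t = 0 − 5·1 = -5  (check: 844·1 + 154·(-5) = 74)
  q = 2: r = 6, s = 0 − 2·1 = -2, t = 1 − 2·(-5) = 11  (check: 844·(-2) + 154·11 = 6)
  q = 12: r = 2, s = 1 − 12·(-2) = 25, t = -5 − 12·11 = -137  (check: 844·25 + 154·(-137) = 2)
The row with r = 2 (the gcd) gives the Bezout coefficients s = 25, t = -137.
Result: 844 · (25) + 154 · (-137) = 2.

gcd(844, 154) = 2; s = 25, t = -137 (check: 844·25 + 154·(-137) = 2).


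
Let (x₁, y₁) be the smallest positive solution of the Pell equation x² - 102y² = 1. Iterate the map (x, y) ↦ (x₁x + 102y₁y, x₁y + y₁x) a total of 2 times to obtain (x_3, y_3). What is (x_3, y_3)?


Step 1: Find the fundamental solution (x₁, y₁) of x² - 102y² = 1.
  Expand √102 as a continued fraction. a₀ = ⌊√102⌋ = 10; iterate m_{k+1} = d_k·a_k − m_k, d_{k+1} = (102 − m_{k+1}²)/d_k, a_{k+1} = ⌊(a₀ + m_{k+1})/d_{k+1}⌋ (starting m₀ = 0, d₀ = 1), with convergents p_k = a_k·p_{k-1} + p_{k-2}, q_k = a_k·q_{k-1} + q_{k-2} (p₋₁ = 1, q₋₁ = 0):
  k = 0: a₀ = 10; p₀/q₀ = 10/1; p₀² − 102·q₀² = 100 − 102 = -2.
  k = 1: m = 10, d = 2, a = ⌊(10 + 10)/2⌋ = 10; p/q = (10·10 + 1)/(10·1 + 0) = 101/10; p² − 102·q² = 10201 − 10200 = 1.
  The first convergent with p² − 102·q² = 1 gives the fundamental solution (x₁, y₁) = (101, 10).
Step 2: Apply the recurrence (x_{n+1}, y_{n+1}) = (x₁x_n + 102y₁y_n, x₁y_n + y₁x_n) repeatedly.
  From (x_1, y_1) = (101, 10): x_2 = 101·101 + 102·10·10 = 20401; y_2 = 101·10 + 10·101 = 2020.
  From (x_2, y_2) = (20401, 2020): x_3 = 101·20401 + 102·10·2020 = 4120901; y_3 = 101·2020 + 10·20401 = 408030.
Step 3: Verify x_3² - 102·y_3² = 16981825051801 - 16981825051800 = 1 (should be 1). ✓

(x_1, y_1) = (101, 10); (x_3, y_3) = (4120901, 408030).


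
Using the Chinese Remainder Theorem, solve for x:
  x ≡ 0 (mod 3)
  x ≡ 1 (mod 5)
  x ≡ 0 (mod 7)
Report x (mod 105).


Moduli 3, 5, 7 are pairwise coprime; by CRT there is a unique solution modulo M = 3 · 5 · 7 = 105.
Solve pairwise, accumulating the modulus:
  Start with x ≡ 0 (mod 3).
  Combine with x ≡ 1 (mod 5): since gcd(3, 5) = 1, we get a unique residue mod 15.
    Write x = 0 + 3·t and substitute into x ≡ 1 (mod 5): 3·t ≡ 1 − 0 = 1 (mod 5).
    The inverse of 3 mod 5 is 2 (since 3·2 = 6 = 1·5 + 1), so t ≡ 2·1 = 2 ≡ 2 (mod 5).
    Then x = 0 + 3·2 = 6, valid modulo lcm(3, 5) = 15: x ≡ 6 (mod 15).
  Combine with x ≡ 0 (mod 7): since gcd(15, 7) = 1, we get a unique residue mod 105.
    Write x = 6 + 15·t and substitute into x ≡ 0 (mod 7): 15·t ≡ 0 − 6 = -6 (mod 7).
    Reduce coefficients mod 7: 1·t ≡ 1 (mod 7).
    So t ≡ 1 (mod 7).
    Then x = 6 + 15·1 = 21, valid modulo lcm(15, 7) = 105: x ≡ 21 (mod 105).
Verify: 21 mod 3 = 0 ✓, 21 mod 5 = 1 ✓, 21 mod 7 = 0 ✓.

x ≡ 21 (mod 105).


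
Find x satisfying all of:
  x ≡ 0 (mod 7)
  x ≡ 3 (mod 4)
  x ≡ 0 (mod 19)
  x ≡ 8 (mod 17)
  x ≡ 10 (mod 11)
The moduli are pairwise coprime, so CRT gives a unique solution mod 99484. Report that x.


Product of moduli M = 7 · 4 · 19 · 17 · 11 = 99484.
Merge one congruence at a time:
  Start: x ≡ 0 (mod 7).
  Combine with x ≡ 3 (mod 4); new modulus lcm = 28.
    Write x = 0 + 7·t and substitute into x ≡ 3 (mod 4): 7·t ≡ 3 − 0 = 3 (mod 4).
    Reduce coefficients mod 4: 3·t ≡ 3 (mod 4).
    The inverse of 3 mod 4 is 3 (since 3·3 = 9 = 2·4 + 1), so t ≡ 3·3 = 9 ≡ 1 (mod 4).
    Then x = 0 + 7·1 = 7, valid modulo lcm(7, 4) = 28: x ≡ 7 (mod 28).
  Combine with x ≡ 0 (mod 19); new modulus lcm = 532.
    Write x = 7 + 28·t and substitute into x ≡ 0 (mod 19): 28·t ≡ 0 − 7 = -7 (mod 19).
    Reduce coefficients mod 19: 9·t ≡ 12 (mod 19).
    The inverse of 9 mod 19 is 17 (since 9·17 = 153 = 8·19 + 1), so t ≡ 17·12 = 204 ≡ 14 (mod 19).
    Then x = 7 + 28·14 = 399, valid modulo lcm(28, 19) = 532: x ≡ 399 (mod 532).
  Combine with x ≡ 8 (mod 17); new modulus lcm = 9044.
    Write x = 399 + 532·t and substitute into x ≡ 8 (mod 17): 532·t ≡ 8 − 399 = -391 (mod 17).
    Reduce coefficients mod 17: 5·t ≡ 0 (mod 17).
    The inverse of 5 mod 17 is 7 (since 5·7 = 35 = 2·17 + 1), so t ≡ 7·0 = 0 ≡ 0 (mod 17).
    Then x = 399 + 532·0 = 399, valid modulo lcm(532, 17) = 9044: x ≡ 399 (mod 9044).
  Combine with x ≡ 10 (mod 11); new modulus lcm = 99484.
    Write x = 399 + 9044·t and substitute into x ≡ 10 (mod 11): 9044·t ≡ 10 − 399 = -389 (mod 11).
    Reduce coefficients mod 11: 2·t ≡ 7 (mod 11).
    The inverse of 2 mod 11 is 6 (since 2·6 = 12 = 1·11 + 1), so t ≡ 6·7 = 42 ≡ 9 (mod 11).
    Then x = 399 + 9044·9 = 81795, valid modulo lcm(9044, 11) = 99484: x ≡ 81795 (mod 99484).
Verify against each original: 81795 mod 7 = 0, 81795 mod 4 = 3, 81795 mod 19 = 0, 81795 mod 17 = 8, 81795 mod 11 = 10.

x ≡ 81795 (mod 99484).
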